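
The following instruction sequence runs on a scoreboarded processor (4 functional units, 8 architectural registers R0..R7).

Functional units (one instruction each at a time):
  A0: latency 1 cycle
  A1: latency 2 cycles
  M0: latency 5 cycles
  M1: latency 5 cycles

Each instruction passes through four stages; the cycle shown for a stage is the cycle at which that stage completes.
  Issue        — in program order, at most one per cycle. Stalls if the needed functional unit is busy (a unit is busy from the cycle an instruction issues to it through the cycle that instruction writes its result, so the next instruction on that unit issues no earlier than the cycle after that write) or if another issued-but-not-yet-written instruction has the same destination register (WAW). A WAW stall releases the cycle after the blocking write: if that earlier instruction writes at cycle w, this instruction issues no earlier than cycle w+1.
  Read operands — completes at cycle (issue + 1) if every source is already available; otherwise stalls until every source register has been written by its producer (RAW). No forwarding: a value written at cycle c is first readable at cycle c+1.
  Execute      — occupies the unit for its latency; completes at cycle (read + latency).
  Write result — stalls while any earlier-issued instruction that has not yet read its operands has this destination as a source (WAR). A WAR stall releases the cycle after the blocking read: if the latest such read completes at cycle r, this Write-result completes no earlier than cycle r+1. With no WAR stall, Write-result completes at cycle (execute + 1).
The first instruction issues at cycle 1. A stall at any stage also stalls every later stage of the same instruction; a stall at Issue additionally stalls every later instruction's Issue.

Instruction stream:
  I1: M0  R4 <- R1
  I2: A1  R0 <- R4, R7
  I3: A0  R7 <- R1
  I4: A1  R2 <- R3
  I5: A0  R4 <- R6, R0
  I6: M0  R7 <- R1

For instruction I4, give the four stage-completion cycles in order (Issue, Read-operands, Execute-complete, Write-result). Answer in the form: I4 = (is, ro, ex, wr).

I4 = (13, 14, 16, 17)

[1] I1→M0
[2] I1 RO | I2→A1
[3] I3→A0
[4] I3 RO
[5] I3 EX
[7] I1 EX
[8] I1 WR R4
[9] I2 RO
[10] I3 WR R7
[11] I2 EX
[12] I2 WR R0
[13] I4→A1
[14] I4 RO | I5→A0
[15] I5 RO | I6→M0
[16] I4 EX | I5 EX | I6 RO
[17] I4 WR R2 | I5 WR R4
[21] I6 EX
[22] I6 WR R7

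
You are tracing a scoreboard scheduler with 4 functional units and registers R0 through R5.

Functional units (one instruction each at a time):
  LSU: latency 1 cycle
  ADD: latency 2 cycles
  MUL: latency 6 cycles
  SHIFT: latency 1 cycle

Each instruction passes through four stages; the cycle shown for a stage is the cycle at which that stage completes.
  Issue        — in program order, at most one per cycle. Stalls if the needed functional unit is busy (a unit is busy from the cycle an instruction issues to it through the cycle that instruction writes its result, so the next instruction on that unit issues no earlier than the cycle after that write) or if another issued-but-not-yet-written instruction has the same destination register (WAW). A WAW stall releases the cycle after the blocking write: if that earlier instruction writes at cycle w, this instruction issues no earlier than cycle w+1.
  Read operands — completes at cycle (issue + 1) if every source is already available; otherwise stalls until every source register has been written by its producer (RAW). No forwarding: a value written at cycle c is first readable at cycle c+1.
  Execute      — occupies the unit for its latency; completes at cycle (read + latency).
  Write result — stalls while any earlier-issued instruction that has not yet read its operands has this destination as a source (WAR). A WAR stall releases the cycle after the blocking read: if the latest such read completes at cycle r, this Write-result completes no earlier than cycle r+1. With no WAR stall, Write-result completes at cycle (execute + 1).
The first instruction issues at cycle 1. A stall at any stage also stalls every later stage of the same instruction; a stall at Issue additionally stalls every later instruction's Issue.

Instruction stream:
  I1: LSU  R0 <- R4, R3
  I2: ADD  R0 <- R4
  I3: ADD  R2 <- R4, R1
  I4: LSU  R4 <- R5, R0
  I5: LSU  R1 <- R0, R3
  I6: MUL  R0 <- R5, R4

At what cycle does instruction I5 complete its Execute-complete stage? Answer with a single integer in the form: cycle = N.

[I1] 1/2/3/4
[I2] 5/6/8/9  (WAW R0: wait I1 write@4)
[I3] 10/11/13/14  (struct: ADD busy until I2 writes@9)
[I4] 11/12/13/14
[I5] 15/16/17/18  (struct: LSU busy until I4 writes@14)
[I6] 16/17/23/24

cycle = 17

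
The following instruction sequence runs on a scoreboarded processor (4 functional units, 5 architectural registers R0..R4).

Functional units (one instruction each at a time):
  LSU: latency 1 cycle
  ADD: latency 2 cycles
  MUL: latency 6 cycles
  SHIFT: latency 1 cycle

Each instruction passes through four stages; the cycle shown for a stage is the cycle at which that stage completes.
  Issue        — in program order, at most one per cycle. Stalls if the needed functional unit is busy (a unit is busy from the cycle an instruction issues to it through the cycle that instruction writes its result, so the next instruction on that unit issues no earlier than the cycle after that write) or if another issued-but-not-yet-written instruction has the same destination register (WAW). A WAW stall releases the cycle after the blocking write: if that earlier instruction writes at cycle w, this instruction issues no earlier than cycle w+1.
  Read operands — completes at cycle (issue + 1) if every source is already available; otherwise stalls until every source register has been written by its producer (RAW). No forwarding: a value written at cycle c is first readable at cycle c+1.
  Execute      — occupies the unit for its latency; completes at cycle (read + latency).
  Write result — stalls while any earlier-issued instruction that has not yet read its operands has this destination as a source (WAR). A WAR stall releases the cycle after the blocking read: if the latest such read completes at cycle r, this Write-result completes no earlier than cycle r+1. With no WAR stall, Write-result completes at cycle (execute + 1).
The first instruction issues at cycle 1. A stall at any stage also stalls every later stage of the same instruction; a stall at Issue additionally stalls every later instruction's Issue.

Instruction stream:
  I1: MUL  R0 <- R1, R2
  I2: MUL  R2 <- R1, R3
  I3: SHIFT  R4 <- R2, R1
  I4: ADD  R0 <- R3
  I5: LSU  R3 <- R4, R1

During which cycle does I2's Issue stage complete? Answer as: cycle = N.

t=1  I1→MUL
t=2  I1 RO
t=8  I1 EX
t=9  I1 WR R0
t=10  I2→MUL
t=11  I2 RO; I3→SHIFT
t=12  I4→ADD
t=13  I4 RO; I5→LSU
t=15  I4 EX
t=16  I4 WR R0
t=17  I2 EX
t=18  I2 WR R2
t=19  I3 RO
t=20  I3 EX
t=21  I3 WR R4
t=22  I5 RO
t=23  I5 EX
t=24  I5 WR R3

cycle = 10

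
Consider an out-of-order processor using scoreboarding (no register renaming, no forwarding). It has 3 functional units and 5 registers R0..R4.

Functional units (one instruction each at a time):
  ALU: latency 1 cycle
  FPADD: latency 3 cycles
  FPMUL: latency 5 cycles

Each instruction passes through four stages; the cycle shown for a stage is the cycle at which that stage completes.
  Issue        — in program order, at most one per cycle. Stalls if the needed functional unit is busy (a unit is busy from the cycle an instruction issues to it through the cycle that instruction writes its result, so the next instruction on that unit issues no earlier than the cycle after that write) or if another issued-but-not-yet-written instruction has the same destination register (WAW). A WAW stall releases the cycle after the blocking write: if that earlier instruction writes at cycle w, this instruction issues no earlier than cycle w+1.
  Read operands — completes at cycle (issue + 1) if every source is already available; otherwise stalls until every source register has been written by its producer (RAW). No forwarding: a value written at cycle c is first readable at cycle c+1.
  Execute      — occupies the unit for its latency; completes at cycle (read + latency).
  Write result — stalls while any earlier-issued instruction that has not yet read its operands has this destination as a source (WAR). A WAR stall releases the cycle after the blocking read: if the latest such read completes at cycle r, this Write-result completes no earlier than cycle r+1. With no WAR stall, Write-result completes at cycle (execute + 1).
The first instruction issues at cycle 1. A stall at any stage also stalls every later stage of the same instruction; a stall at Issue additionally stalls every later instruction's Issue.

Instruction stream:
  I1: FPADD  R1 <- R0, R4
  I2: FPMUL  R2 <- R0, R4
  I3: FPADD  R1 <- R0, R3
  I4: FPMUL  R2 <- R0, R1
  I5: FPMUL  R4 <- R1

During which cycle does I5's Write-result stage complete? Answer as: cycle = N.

c1: I1 issues→FPADD
c2: I1 reads, I2 issues→FPMUL
c3: I2 reads
c5: I1 exec-done
c6: I1 writes R1
c7: I3 issues→FPADD
c8: I2 exec-done, I3 reads
c9: I2 writes R2
c10: I4 issues→FPMUL
c11: I3 exec-done
c12: I3 writes R1
c13: I4 reads
c18: I4 exec-done
c19: I4 writes R2
c20: I5 issues→FPMUL
c21: I5 reads
c26: I5 exec-done
c27: I5 writes R4

cycle = 27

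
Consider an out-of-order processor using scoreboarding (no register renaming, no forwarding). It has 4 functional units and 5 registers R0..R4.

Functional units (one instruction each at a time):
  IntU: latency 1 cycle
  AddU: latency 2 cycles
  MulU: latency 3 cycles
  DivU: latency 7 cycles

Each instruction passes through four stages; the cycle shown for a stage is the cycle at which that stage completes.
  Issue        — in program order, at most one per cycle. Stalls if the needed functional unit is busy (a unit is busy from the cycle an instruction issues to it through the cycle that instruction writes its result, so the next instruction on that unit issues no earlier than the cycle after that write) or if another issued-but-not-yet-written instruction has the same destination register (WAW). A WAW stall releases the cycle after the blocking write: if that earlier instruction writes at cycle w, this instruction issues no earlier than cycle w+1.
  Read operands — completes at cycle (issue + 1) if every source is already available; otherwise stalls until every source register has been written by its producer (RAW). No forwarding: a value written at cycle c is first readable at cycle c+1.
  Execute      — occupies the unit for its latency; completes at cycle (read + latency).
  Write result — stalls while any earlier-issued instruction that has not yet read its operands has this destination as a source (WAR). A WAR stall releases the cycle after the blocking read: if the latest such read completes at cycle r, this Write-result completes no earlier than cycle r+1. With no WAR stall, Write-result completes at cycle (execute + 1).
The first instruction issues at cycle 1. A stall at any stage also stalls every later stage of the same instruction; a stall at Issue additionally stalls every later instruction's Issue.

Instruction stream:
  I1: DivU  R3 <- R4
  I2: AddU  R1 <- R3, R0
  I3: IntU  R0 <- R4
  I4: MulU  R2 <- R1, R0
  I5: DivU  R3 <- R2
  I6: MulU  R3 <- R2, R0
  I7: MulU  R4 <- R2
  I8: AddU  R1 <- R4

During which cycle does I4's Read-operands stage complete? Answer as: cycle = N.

cycle = 15

[1] issue I1 (DivU)
[2] I1 read-ops; issue I2 (AddU)
[3] issue I3 (IntU)
[4] I3 read-ops; issue I4 (MulU)
[5] I3 finished on IntU
[9] I1 finished on DivU
[10] I1→R3
[11] I2 read-ops; issue I5 (DivU)
[12] I3→R0
[13] I2 finished on AddU
[14] I2→R1
[15] I4 read-ops
[18] I4 finished on MulU
[19] I4→R2
[20] I5 read-ops
[27] I5 finished on DivU
[28] I5→R3
[29] issue I6 (MulU)
[30] I6 read-ops
[33] I6 finished on MulU
[34] I6→R3
[35] issue I7 (MulU)
[36] I7 read-ops; issue I8 (AddU)
[39] I7 finished on MulU
[40] I7→R4
[41] I8 read-ops
[43] I8 finished on AddU
[44] I8→R1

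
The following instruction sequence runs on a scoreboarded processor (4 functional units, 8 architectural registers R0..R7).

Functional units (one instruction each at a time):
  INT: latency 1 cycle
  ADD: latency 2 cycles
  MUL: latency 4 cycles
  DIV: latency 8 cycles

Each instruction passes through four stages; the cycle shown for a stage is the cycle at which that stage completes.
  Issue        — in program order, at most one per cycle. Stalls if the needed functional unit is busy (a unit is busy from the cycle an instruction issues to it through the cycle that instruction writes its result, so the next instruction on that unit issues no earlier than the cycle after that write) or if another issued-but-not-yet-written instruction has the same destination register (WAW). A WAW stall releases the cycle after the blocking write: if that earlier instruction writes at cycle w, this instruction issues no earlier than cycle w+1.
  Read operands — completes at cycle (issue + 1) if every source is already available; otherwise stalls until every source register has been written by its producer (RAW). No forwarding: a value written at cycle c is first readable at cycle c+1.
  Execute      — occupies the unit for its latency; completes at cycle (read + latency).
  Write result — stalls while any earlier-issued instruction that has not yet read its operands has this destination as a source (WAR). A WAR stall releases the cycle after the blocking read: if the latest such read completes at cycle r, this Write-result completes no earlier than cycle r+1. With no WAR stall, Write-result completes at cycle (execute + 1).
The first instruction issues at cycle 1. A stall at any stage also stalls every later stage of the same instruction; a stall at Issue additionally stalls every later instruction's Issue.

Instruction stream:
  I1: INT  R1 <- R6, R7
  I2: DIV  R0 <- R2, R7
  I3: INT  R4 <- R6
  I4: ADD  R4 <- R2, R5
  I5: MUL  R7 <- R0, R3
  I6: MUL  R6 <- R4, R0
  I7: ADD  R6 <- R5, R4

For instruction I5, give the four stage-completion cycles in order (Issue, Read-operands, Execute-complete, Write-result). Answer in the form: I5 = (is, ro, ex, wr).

I5 = (10, 13, 17, 18)

[I1] 1/2/3/4
[I2] 2/3/11/12
[I3] 5/6/7/8  (struct: INT busy until I1 writes@4)
[I4] 9/10/12/13  (WAW R4: wait I3 write@8)
[I5] 10/13/17/18  (RAW R0: wait I2 write@12)
[I6] 19/20/24/25  (struct: MUL busy until I5 writes@18)
[I7] 26/27/29/30  (WAW R6: wait I6 write@25)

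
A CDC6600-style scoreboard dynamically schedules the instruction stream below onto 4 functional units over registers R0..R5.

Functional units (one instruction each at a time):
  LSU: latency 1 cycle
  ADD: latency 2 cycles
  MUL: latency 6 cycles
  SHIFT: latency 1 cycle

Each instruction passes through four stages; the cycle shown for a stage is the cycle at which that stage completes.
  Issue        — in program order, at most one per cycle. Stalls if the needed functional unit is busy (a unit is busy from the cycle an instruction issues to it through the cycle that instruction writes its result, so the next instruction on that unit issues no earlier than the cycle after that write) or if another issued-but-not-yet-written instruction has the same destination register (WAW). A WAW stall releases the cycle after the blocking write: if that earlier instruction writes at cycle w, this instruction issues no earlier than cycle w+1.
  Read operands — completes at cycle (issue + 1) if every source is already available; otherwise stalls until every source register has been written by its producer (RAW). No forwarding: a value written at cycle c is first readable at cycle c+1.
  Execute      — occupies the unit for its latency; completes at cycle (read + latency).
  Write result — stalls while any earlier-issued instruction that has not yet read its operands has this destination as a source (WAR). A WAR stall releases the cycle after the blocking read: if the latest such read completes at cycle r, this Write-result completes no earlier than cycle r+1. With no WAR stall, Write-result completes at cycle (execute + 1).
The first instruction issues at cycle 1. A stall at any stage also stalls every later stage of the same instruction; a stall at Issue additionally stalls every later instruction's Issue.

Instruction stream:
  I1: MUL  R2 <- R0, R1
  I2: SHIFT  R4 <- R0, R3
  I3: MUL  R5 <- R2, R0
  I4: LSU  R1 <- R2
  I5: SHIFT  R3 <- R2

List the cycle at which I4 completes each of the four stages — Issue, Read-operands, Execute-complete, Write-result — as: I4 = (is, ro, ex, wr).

I4 = (11, 12, 13, 14)

c1: I1 dispatched to MUL
c2: I1 operands ready | I2 dispatched to SHIFT
c3: I2 operands ready
c4: I2 complete
c5: R4←I2
c8: I1 complete
c9: R2←I1
c10: I3 dispatched to MUL
c11: I3 operands ready | I4 dispatched to LSU
c12: I4 operands ready | I5 dispatched to SHIFT
c13: I4 complete | I5 operands ready
c14: R1←I4 | I5 complete
c15: R3←I5
c17: I3 complete
c18: R5←I3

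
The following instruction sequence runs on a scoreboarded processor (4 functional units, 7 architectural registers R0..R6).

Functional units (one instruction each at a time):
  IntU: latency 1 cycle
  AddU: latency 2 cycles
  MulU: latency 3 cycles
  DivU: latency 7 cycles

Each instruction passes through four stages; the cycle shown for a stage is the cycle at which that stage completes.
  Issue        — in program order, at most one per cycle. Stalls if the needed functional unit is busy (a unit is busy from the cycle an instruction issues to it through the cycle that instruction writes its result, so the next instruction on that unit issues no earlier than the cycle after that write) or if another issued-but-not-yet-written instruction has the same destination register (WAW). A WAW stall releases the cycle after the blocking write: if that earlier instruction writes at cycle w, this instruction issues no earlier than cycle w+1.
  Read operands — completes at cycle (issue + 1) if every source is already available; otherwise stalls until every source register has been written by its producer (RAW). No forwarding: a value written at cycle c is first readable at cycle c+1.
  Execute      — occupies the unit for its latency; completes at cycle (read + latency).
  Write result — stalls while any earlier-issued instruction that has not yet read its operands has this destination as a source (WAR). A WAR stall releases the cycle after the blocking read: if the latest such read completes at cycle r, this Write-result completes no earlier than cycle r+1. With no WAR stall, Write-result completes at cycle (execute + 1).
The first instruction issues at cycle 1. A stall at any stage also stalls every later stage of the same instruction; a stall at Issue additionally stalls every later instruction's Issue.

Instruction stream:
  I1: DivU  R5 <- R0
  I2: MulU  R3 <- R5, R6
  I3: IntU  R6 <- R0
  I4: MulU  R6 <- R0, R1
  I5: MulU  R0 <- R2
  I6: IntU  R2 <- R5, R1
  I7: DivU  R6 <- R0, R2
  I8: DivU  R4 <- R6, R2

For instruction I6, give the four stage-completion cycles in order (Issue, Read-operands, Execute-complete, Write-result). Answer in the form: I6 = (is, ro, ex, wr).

I6 = (23, 24, 25, 26)

t=1  issue I1 (DivU)
t=2  I1 read-ops; issue I2 (MulU)
t=3  issue I3 (IntU)
t=4  I3 read-ops
t=5  I3 finished on IntU
t=9  I1 finished on DivU
t=10  I1→R5
t=11  I2 read-ops
t=12  I3→R6
t=14  I2 finished on MulU
t=15  I2→R3
t=16  issue I4 (MulU)
t=17  I4 read-ops
t=20  I4 finished on MulU
t=21  I4→R6
t=22  issue I5 (MulU)
t=23  I5 read-ops; issue I6 (IntU)
t=24  I6 read-ops; issue I7 (DivU)
t=25  I6 finished on IntU
t=26  I5 finished on MulU; I6→R2
t=27  I5→R0
t=28  I7 read-ops
t=35  I7 finished on DivU
t=36  I7→R6
t=37  issue I8 (DivU)
t=38  I8 read-ops
t=45  I8 finished on DivU
t=46  I8→R4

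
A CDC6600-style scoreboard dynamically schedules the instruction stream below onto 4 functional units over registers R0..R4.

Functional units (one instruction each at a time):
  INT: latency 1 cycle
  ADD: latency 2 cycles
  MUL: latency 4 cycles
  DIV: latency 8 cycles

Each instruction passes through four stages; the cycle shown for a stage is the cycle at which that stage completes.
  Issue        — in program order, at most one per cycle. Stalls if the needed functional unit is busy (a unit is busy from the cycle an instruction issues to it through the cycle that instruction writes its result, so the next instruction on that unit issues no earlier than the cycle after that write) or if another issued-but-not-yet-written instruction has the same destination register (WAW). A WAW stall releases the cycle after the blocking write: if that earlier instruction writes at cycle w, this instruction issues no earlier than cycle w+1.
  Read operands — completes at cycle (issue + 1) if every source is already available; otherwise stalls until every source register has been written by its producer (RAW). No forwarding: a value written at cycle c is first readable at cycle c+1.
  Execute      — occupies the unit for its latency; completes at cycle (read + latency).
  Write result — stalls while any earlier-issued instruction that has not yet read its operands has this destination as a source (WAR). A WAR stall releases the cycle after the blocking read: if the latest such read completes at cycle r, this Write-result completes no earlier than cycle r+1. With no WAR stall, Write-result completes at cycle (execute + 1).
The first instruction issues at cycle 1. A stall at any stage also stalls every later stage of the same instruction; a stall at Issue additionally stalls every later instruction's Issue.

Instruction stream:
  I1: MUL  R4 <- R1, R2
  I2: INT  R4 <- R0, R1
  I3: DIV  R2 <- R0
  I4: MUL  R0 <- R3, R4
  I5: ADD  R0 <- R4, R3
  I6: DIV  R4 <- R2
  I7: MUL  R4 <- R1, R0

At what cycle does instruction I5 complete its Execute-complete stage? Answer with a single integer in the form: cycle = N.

cycle = 21

[1] issue I1 (MUL)
[2] I1 read-ops
[6] I1 finished on MUL
[7] I1→R4
[8] issue I2 (INT)
[9] I2 read-ops | issue I3 (DIV)
[10] I2 finished on INT | I3 read-ops | issue I4 (MUL)
[11] I2→R4
[12] I4 read-ops
[16] I4 finished on MUL
[17] I4→R0
[18] I3 finished on DIV | issue I5 (ADD)
[19] I3→R2 | I5 read-ops
[20] issue I6 (DIV)
[21] I5 finished on ADD | I6 read-ops
[22] I5→R0
[29] I6 finished on DIV
[30] I6→R4
[31] issue I7 (MUL)
[32] I7 read-ops
[36] I7 finished on MUL
[37] I7→R4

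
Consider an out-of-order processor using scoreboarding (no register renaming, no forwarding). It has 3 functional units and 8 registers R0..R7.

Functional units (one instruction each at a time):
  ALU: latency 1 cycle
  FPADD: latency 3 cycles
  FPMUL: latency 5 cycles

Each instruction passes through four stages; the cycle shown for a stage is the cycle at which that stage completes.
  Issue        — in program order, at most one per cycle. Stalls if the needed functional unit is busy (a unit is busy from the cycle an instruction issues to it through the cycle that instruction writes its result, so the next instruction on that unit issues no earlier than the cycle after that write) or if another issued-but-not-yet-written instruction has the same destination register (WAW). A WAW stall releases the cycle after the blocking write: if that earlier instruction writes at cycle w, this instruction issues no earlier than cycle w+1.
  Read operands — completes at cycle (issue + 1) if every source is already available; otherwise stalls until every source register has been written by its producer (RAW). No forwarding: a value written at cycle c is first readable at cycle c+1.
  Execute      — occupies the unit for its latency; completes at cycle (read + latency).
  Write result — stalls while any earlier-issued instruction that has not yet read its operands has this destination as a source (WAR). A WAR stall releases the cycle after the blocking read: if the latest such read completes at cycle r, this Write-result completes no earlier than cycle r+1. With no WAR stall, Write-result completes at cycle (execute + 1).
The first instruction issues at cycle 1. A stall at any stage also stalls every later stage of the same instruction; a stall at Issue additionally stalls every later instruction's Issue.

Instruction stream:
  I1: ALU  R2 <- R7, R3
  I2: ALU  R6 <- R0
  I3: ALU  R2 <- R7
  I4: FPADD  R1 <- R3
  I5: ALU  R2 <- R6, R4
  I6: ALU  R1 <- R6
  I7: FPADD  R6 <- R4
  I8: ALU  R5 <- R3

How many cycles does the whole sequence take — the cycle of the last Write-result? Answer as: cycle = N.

cycle = 24

[1] I1 issues→ALU
[2] I1 reads
[3] I1 exec-done
[4] I1 writes R2
[5] I2 issues→ALU
[6] I2 reads
[7] I2 exec-done
[8] I2 writes R6
[9] I3 issues→ALU
[10] I3 reads, I4 issues→FPADD
[11] I3 exec-done, I4 reads
[12] I3 writes R2
[13] I5 issues→ALU
[14] I4 exec-done, I5 reads
[15] I4 writes R1, I5 exec-done
[16] I5 writes R2
[17] I6 issues→ALU
[18] I6 reads, I7 issues→FPADD
[19] I6 exec-done, I7 reads
[20] I6 writes R1
[21] I8 issues→ALU
[22] I7 exec-done, I8 reads
[23] I7 writes R6, I8 exec-done
[24] I8 writes R5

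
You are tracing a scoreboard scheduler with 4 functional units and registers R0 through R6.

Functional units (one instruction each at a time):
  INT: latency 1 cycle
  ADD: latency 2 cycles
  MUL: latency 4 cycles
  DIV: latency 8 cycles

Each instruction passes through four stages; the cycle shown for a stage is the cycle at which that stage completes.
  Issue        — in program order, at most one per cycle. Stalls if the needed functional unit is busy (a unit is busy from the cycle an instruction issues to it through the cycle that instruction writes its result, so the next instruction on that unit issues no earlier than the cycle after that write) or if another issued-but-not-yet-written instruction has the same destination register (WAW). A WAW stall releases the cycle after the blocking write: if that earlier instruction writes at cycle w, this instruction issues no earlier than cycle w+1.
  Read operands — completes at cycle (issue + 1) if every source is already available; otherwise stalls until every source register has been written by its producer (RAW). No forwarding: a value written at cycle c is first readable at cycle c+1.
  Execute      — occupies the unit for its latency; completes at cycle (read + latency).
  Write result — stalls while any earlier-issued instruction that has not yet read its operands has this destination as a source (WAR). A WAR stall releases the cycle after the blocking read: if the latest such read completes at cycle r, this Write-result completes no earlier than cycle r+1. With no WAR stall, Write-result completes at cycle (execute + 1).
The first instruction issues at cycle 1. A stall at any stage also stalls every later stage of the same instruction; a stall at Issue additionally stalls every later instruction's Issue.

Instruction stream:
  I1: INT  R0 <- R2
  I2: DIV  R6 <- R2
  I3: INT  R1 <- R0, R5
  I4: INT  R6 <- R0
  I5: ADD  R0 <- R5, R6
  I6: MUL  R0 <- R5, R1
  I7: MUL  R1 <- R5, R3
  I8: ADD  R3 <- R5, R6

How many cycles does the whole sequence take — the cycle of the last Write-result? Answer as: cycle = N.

[1] I1→INT
[2] I1 RO, I2→DIV
[3] I1 EX, I2 RO
[4] I1 WR R0
[5] I3→INT
[6] I3 RO
[7] I3 EX
[8] I3 WR R1
[11] I2 EX
[12] I2 WR R6
[13] I4→INT
[14] I4 RO, I5→ADD
[15] I4 EX
[16] I4 WR R6
[17] I5 RO
[19] I5 EX
[20] I5 WR R0
[21] I6→MUL
[22] I6 RO
[26] I6 EX
[27] I6 WR R0
[28] I7→MUL
[29] I7 RO, I8→ADD
[30] I8 RO
[32] I8 EX
[33] I7 EX, I8 WR R3
[34] I7 WR R1

cycle = 34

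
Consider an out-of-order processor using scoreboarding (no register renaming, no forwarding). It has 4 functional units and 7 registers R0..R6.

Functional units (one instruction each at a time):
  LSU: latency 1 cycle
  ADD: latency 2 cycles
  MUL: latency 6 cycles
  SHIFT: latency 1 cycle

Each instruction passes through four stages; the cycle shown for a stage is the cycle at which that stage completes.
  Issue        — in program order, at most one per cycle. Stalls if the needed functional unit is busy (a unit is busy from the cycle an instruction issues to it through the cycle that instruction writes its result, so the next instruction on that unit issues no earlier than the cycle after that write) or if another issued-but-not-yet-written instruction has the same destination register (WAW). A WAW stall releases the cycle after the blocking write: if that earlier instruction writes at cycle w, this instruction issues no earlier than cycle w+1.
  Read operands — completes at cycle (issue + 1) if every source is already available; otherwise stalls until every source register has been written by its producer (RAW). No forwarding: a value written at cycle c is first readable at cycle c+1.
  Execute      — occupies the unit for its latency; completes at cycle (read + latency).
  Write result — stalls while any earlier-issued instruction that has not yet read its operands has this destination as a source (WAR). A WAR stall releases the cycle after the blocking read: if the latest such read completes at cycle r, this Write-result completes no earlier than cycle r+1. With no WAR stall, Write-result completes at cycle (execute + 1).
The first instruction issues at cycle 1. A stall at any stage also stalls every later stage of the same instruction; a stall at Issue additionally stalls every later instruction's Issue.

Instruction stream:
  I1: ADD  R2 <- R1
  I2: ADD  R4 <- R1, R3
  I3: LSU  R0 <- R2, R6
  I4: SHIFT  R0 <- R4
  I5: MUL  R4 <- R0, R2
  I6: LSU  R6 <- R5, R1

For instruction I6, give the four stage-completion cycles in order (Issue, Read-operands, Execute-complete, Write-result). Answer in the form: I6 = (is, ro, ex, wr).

c1: I1 dispatched to ADD
c2: I1 operands ready
c4: I1 complete
c5: R2←I1
c6: I2 dispatched to ADD
c7: I2 operands ready; I3 dispatched to LSU
c8: I3 operands ready
c9: I2 complete; I3 complete
c10: R4←I2; R0←I3
c11: I4 dispatched to SHIFT
c12: I4 operands ready; I5 dispatched to MUL
c13: I4 complete; I6 dispatched to LSU
c14: R0←I4; I6 operands ready
c15: I5 operands ready; I6 complete
c16: R6←I6
c21: I5 complete
c22: R4←I5

I6 = (13, 14, 15, 16)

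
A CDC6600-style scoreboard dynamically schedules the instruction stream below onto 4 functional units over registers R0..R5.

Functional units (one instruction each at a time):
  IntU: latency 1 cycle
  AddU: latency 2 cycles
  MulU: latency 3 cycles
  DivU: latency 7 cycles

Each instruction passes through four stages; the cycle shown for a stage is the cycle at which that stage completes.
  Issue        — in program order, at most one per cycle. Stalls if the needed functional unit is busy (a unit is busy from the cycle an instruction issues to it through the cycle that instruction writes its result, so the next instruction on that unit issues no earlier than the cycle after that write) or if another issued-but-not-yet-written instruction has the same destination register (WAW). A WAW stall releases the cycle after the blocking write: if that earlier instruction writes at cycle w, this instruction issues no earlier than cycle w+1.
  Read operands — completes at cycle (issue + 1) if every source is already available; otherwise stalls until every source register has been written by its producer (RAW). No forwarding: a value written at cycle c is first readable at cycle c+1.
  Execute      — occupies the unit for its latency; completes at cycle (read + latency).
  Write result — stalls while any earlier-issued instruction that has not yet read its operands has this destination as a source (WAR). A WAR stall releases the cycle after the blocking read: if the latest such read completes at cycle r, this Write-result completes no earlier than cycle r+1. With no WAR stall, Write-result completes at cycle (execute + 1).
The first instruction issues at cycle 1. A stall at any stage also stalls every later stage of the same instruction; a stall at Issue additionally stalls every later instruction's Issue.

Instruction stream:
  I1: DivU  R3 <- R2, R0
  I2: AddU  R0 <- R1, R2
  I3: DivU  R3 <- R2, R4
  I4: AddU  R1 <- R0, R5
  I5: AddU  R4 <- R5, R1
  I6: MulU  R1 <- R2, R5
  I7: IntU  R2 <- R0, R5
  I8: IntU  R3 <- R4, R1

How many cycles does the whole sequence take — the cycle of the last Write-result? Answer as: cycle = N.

cycle = 26

c1: I1 dispatched to DivU
c2: I1 operands ready | I2 dispatched to AddU
c3: I2 operands ready
c5: I2 complete
c6: R0←I2
c9: I1 complete
c10: R3←I1
c11: I3 dispatched to DivU
c12: I3 operands ready | I4 dispatched to AddU
c13: I4 operands ready
c15: I4 complete
c16: R1←I4
c17: I5 dispatched to AddU
c18: I5 operands ready | I6 dispatched to MulU
c19: I3 complete | I6 operands ready | I7 dispatched to IntU
c20: R3←I3 | I5 complete | I7 operands ready
c21: R4←I5 | I7 complete
c22: I6 complete | R2←I7
c23: R1←I6 | I8 dispatched to IntU
c24: I8 operands ready
c25: I8 complete
c26: R3←I8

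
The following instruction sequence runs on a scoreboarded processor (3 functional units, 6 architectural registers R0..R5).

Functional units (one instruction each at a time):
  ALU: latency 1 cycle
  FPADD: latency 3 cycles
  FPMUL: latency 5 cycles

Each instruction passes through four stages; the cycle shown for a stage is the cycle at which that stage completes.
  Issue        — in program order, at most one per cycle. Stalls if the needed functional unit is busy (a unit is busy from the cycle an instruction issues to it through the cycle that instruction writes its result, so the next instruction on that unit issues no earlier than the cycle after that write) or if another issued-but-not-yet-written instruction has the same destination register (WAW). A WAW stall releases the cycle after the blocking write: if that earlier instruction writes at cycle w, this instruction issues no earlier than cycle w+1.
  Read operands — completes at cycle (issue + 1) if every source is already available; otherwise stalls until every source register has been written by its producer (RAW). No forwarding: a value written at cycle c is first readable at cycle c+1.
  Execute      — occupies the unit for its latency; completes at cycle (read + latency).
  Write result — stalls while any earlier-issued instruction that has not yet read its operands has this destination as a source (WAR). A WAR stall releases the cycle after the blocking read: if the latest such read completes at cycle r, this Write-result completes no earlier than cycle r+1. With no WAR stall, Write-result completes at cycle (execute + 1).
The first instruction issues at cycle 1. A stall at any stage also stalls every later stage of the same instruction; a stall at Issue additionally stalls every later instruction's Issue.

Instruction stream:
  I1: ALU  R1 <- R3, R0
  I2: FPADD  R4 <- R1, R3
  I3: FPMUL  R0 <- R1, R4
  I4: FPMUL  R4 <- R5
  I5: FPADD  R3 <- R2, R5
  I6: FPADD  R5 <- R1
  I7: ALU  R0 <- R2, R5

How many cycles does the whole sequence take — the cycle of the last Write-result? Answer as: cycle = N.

cycle = 32

1) issue 1, read 2, done 3, write 4
2) issue 2, read 5, done 8, write 9  <RAW R1: wait I1 write@4>
3) issue 3, read 10, done 15, write 16  <RAW R4: wait I2 write@9>
4) issue 17, read 18, done 23, write 24  <struct: FPMUL busy until I3 writes@16>
5) issue 18, read 19, done 22, write 23
6) issue 24, read 25, done 28, write 29  <struct: FPADD busy until I5 writes@23>
7) issue 25, read 30, done 31, write 32  <RAW R5: wait I6 write@29>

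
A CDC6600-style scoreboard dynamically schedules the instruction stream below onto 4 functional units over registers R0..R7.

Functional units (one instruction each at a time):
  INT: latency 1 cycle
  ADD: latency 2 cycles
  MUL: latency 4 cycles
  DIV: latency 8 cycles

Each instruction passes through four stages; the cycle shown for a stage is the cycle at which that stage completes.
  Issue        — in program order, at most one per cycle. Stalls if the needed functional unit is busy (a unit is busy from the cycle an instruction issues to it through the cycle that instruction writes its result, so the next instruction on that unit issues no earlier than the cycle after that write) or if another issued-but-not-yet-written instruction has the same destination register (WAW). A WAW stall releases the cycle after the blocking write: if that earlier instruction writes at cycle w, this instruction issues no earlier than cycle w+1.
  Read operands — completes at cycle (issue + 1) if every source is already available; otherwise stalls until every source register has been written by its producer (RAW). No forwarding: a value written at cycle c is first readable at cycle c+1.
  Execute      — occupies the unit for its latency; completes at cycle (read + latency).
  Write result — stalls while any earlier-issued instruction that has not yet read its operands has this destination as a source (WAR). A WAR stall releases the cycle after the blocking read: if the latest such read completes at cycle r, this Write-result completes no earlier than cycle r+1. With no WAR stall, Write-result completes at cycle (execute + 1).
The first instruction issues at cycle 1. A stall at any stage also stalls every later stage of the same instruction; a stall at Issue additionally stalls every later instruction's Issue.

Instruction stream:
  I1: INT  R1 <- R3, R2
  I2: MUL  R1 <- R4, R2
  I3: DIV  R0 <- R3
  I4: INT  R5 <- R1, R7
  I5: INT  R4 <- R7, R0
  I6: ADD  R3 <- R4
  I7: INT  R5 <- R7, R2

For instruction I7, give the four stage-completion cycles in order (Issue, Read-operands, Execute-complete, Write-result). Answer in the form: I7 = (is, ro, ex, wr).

I1  is:1  ro:2  ex:3  wr:4
I2  is:5  ro:6  ex:10  wr:11  — WAW R1: wait I1 write@4
I3  is:6  ro:7  ex:15  wr:16
I4  is:7  ro:12  ex:13  wr:14  — RAW R1: wait I2 write@11
I5  is:15  ro:17  ex:18  wr:19  — struct: INT busy until I4 writes@14, RAW R0: wait I3 write@16
I6  is:16  ro:20  ex:22  wr:23  — RAW R4: wait I5 write@19
I7  is:20  ro:21  ex:22  wr:23  — struct: INT busy until I5 writes@19

I7 = (20, 21, 22, 23)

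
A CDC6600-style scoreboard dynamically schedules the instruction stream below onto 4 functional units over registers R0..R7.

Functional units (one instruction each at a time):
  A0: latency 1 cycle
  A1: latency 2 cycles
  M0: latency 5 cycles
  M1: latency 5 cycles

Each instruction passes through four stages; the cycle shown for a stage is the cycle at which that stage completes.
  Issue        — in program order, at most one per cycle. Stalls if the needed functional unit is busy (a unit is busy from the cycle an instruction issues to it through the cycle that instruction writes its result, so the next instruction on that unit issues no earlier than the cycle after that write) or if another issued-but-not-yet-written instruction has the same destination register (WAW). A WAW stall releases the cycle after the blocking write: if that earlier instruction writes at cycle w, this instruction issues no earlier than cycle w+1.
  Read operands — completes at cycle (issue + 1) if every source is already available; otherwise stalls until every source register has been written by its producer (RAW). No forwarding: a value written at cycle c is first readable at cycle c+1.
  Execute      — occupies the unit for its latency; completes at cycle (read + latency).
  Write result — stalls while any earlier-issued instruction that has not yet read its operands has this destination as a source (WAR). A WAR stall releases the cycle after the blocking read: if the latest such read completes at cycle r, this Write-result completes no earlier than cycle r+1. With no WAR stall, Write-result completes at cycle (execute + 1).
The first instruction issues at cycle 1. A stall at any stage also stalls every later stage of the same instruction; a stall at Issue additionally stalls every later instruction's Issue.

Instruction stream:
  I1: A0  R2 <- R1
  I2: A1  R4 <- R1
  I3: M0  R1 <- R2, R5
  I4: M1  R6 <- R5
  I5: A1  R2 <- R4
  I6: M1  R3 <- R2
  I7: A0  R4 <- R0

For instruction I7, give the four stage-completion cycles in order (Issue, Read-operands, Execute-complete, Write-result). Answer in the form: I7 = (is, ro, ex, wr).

c1: I1→A0
c2: I1 RO · I2→A1
c3: I1 EX · I2 RO · I3→M0
c4: I1 WR R2 · I4→M1
c5: I2 EX · I3 RO · I4 RO
c6: I2 WR R4
c7: I5→A1
c8: I5 RO
c10: I3 EX · I4 EX · I5 EX
c11: I3 WR R1 · I4 WR R6 · I5 WR R2
c12: I6→M1
c13: I6 RO · I7→A0
c14: I7 RO
c15: I7 EX
c16: I7 WR R4
c18: I6 EX
c19: I6 WR R3

I7 = (13, 14, 15, 16)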